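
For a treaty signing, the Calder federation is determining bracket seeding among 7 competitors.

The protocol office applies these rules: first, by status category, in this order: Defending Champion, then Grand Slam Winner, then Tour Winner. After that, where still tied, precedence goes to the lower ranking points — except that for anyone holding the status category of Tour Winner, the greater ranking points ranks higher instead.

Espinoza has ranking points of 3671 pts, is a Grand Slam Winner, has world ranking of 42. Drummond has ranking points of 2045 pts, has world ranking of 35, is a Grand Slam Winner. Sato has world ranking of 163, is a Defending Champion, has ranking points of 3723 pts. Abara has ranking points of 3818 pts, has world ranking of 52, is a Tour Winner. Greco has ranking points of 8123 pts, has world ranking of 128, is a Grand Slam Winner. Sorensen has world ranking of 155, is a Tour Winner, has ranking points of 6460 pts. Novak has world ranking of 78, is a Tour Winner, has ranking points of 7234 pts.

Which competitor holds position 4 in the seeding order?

Greco

By status category: Sato (Defending Champion); then Drummond, Espinoza and Greco (Grand Slam Winner); then Novak, Sorensen and Abara (Tour Winner).
Among Drummond, Espinoza and Greco, by ranking points (lower first): Drummond (2045 pts) before Espinoza (3671 pts) before Greco (8123 pts).
Among Novak, Sorensen and Abara, by ranking points (higher first) (reversed rule for this group): Novak (7234 pts) before Sorensen (6460 pts) before Abara (3818 pts).
Order: Sato, Drummond, Espinoza, Greco, Novak, Sorensen, Abara.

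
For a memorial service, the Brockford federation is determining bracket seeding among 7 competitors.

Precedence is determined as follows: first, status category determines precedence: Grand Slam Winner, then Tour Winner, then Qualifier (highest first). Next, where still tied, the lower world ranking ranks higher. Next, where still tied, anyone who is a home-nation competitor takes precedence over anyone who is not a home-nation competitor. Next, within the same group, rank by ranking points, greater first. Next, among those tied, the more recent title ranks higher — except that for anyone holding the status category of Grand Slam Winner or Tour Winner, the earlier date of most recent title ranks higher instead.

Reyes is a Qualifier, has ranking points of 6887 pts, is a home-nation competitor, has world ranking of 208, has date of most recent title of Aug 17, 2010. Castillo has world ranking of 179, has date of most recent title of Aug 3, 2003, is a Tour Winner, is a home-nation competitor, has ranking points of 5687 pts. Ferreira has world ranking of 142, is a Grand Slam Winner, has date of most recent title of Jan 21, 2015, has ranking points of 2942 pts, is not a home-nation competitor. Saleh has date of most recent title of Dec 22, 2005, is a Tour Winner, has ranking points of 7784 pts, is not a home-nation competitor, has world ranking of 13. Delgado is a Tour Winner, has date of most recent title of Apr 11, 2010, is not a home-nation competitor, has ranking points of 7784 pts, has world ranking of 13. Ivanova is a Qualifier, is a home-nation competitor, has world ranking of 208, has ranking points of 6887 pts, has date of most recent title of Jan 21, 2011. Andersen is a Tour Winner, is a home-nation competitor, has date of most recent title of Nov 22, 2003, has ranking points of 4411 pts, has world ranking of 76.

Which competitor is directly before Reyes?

By status category: Ferreira (Grand Slam Winner); then Saleh, Delgado, Andersen and Castillo (Tour Winner); then Ivanova and Reyes (Qualifier).
Among Saleh, Delgado, Andersen and Castillo, by world ranking (lower first): Saleh and Delgado (13) before Andersen (76) before Castillo (179).
Saleh and Delgado are each not a home-nation competitor, so the next rule applies.
Saleh and Delgado both have ranking points 7784 pts, so the next rule applies.
Among Saleh and Delgado, by date of most recent title (earlier first) (reversed rule for this group): Saleh (Dec 22, 2005) before Delgado (Apr 11, 2010).
Ivanova and Reyes both have world ranking 208, so the next rule applies.
Ivanova and Reyes are each a home-nation competitor, so the next rule applies.
Ivanova and Reyes both have ranking points 6887 pts, so the next rule applies.
Among Ivanova and Reyes, by date of most recent title (later first): Ivanova (Jan 21, 2011) before Reyes (Aug 17, 2010).
Order: Ferreira, Saleh, Delgado, Andersen, Castillo, Ivanova, Reyes.

Ivanova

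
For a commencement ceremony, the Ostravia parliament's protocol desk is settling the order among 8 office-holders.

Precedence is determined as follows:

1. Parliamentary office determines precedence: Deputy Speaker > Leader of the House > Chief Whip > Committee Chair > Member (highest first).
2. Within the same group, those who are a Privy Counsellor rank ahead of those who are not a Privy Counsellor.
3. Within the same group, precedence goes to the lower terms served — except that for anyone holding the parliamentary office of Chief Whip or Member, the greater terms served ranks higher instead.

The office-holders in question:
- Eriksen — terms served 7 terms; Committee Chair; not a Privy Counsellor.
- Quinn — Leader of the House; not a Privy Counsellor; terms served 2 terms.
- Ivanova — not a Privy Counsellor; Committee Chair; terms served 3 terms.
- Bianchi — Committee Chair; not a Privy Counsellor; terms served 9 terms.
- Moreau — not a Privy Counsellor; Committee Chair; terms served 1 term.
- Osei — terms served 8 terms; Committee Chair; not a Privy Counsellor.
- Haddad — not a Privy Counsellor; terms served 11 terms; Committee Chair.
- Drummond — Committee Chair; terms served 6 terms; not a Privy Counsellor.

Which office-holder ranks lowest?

By parliamentary office: Quinn (Leader of the House); then Moreau, Ivanova, Drummond, Eriksen, Osei, Bianchi and Haddad (Committee Chair).
Moreau, Ivanova, Drummond, Eriksen, Osei, Bianchi and Haddad are each not a Privy Counsellor, so the next rule applies.
Among Moreau, Ivanova, Drummond, Eriksen, Osei, Bianchi and Haddad, by terms served (lower first): Moreau (1 term) before Ivanova (3 terms) before Drummond (6 terms) before Eriksen (7 terms) before Osei (8 terms) before Bianchi (9 terms) before Haddad (11 terms).
Order: Quinn, Moreau, Ivanova, Drummond, Eriksen, Osei, Bianchi, Haddad.

Haddad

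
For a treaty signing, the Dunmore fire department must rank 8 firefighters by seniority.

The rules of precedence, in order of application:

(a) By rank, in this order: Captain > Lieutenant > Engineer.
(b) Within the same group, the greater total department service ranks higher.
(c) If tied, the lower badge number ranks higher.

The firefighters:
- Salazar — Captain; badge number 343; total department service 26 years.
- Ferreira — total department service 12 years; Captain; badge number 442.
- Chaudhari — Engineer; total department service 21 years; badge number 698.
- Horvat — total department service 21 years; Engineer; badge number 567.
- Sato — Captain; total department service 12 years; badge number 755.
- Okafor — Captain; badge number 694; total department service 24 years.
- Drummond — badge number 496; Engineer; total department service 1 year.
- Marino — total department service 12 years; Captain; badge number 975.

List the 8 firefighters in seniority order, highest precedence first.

Salazar, Okafor, Ferreira, Sato, Marino, Horvat, Chaudhari, Drummond

By rank: Salazar, Okafor, Ferreira, Sato and Marino (Captain); then Horvat, Chaudhari and Drummond (Engineer).
Among Salazar, Okafor, Ferreira, Sato and Marino, by total department service (higher first): Salazar (26 years) before Okafor (24 years) before Ferreira, Sato and Marino (12 years).
Among Ferreira, Sato and Marino, by badge number (lower first): Ferreira (442) before Sato (755) before Marino (975).
Among Horvat, Chaudhari and Drummond, by total department service (higher first): Horvat and Chaudhari (21 years) before Drummond (1 year).
Among Horvat and Chaudhari, by badge number (lower first): Horvat (567) before Chaudhari (698).
Full order: Salazar, Okafor, Ferreira, Sato, Marino, Horvat, Chaudhari, Drummond.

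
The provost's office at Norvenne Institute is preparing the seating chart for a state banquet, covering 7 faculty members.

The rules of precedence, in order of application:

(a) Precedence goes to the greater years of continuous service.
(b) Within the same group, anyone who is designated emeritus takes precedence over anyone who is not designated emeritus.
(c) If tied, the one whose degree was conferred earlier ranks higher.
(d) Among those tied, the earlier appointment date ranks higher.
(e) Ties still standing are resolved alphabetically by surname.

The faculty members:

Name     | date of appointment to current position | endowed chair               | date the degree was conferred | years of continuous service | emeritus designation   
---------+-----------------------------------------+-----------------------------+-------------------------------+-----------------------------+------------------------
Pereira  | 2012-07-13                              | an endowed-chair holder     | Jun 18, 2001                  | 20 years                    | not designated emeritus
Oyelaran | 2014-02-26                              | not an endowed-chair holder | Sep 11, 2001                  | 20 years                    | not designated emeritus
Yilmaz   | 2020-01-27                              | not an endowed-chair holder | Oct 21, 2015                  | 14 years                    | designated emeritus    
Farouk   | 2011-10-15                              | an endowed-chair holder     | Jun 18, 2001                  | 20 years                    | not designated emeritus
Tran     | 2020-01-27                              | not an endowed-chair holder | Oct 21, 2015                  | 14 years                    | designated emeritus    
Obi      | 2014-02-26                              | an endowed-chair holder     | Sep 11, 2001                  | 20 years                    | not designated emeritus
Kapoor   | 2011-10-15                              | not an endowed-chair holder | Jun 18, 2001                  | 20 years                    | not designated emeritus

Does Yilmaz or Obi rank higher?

Obi

By years of continuous service (higher first): Farouk, Kapoor, Pereira, Obi and Oyelaran (each 20 years); then Tran and Yilmaz (both 14 years).
Farouk, Kapoor, Pereira, Obi and Oyelaran are each not designated emeritus, so the next rule applies.
Among Farouk, Kapoor, Pereira, Obi and Oyelaran, by date the degree was conferred (earlier first): Farouk, Kapoor and Pereira (Jun 18, 2001) before Obi and Oyelaran (Sep 11, 2001).
Among Farouk, Kapoor and Pereira, by date of appointment to current position (earlier first): Farouk and Kapoor (2011-10-15) before Pereira (2012-07-13).
Among Farouk and Kapoor, alphabetically by surname: Farouk before Kapoor.
Obi and Oyelaran both have date of appointment to current position 2014-02-26, so the next rule applies.
Among Obi and Oyelaran, alphabetically by surname: Obi before Oyelaran.
Tran and Yilmaz are each designated emeritus, so the next rule applies.
Tran and Yilmaz both have date the degree was conferred Oct 21, 2015, so the next rule applies.
Tran and Yilmaz both have date of appointment to current position 2020-01-27, so the next rule applies.
Among Tran and Yilmaz, alphabetically by surname: Tran before Yilmaz.
So Obi takes precedence.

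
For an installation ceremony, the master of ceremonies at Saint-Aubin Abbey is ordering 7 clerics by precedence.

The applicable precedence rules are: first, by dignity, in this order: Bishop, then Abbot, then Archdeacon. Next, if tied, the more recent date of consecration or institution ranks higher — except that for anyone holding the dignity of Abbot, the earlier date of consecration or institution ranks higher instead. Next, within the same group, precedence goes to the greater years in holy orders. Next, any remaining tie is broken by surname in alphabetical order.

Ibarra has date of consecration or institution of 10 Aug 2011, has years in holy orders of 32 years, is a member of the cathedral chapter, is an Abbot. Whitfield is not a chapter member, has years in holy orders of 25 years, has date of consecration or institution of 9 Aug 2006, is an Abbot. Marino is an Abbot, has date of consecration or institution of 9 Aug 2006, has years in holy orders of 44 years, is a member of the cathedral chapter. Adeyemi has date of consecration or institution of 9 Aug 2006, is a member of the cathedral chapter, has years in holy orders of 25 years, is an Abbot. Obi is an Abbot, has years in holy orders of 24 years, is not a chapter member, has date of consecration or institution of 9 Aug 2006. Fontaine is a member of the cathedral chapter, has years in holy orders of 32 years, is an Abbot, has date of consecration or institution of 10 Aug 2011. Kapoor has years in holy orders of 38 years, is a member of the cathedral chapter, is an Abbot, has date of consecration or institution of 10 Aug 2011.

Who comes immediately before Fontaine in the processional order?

Kapoor

By dignity: Marino, Adeyemi, Whitfield, Obi, Kapoor, Fontaine and Ibarra (Abbot).
Among Marino, Adeyemi, Whitfield, Obi, Kapoor, Fontaine and Ibarra, by date of consecration or institution (earlier first) (reversed rule for this group): Marino, Adeyemi, Whitfield and Obi (9 Aug 2006) before Kapoor, Fontaine and Ibarra (10 Aug 2011).
Among Marino, Adeyemi, Whitfield and Obi, by years in holy orders (higher first): Marino (44 years) before Adeyemi and Whitfield (25 years) before Obi (24 years).
Among Adeyemi and Whitfield, alphabetically by surname: Adeyemi before Whitfield.
Among Kapoor, Fontaine and Ibarra, by years in holy orders (higher first): Kapoor (38 years) before Fontaine and Ibarra (32 years).
Among Fontaine and Ibarra, alphabetically by surname: Fontaine before Ibarra.
Order: Marino, Adeyemi, Whitfield, Obi, Kapoor, Fontaine, Ibarra.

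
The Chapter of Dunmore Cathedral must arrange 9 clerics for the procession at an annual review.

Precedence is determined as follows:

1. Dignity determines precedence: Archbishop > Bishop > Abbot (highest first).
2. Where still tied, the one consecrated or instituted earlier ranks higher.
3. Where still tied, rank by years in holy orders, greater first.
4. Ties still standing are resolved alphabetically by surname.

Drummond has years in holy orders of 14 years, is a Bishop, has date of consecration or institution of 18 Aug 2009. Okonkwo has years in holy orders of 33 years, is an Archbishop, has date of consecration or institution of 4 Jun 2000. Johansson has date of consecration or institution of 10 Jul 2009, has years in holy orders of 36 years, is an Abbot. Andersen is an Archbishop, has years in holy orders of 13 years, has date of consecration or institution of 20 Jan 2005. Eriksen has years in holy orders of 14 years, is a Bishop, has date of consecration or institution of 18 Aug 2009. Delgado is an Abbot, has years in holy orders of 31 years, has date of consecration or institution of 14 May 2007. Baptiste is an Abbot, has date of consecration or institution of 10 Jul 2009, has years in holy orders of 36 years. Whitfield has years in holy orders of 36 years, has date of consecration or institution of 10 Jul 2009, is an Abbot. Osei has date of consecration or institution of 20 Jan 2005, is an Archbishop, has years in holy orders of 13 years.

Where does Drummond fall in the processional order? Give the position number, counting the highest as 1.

By dignity: Okonkwo, Andersen and Osei (Archbishop); then Drummond and Eriksen (Bishop); then Delgado, Baptiste, Johansson and Whitfield (Abbot).
Among Okonkwo, Andersen and Osei, by date of consecration or institution (earlier first): Okonkwo (4 Jun 2000) before Andersen and Osei (20 Jan 2005).
Andersen and Osei both have years in holy orders 13 years, so the next rule applies.
Among Andersen and Osei, alphabetically by surname: Andersen before Osei.
Drummond and Eriksen both have date of consecration or institution 18 Aug 2009, so the next rule applies.
Drummond and Eriksen both have years in holy orders 14 years, so the next rule applies.
Among Drummond and Eriksen, alphabetically by surname: Drummond before Eriksen.
Among Delgado, Baptiste, Johansson and Whitfield, by date of consecration or institution (earlier first): Delgado (14 May 2007) before Baptiste, Johansson and Whitfield (10 Jul 2009).
Baptiste, Johansson and Whitfield all have years in holy orders 36 years, so the next rule applies.
Among Baptiste, Johansson and Whitfield, alphabetically by surname: Baptiste before Johansson before Whitfield.
Order: Okonkwo, Andersen, Osei, Drummond, Eriksen, Delgado, Baptiste, Johansson, Whitfield. So position 4.

4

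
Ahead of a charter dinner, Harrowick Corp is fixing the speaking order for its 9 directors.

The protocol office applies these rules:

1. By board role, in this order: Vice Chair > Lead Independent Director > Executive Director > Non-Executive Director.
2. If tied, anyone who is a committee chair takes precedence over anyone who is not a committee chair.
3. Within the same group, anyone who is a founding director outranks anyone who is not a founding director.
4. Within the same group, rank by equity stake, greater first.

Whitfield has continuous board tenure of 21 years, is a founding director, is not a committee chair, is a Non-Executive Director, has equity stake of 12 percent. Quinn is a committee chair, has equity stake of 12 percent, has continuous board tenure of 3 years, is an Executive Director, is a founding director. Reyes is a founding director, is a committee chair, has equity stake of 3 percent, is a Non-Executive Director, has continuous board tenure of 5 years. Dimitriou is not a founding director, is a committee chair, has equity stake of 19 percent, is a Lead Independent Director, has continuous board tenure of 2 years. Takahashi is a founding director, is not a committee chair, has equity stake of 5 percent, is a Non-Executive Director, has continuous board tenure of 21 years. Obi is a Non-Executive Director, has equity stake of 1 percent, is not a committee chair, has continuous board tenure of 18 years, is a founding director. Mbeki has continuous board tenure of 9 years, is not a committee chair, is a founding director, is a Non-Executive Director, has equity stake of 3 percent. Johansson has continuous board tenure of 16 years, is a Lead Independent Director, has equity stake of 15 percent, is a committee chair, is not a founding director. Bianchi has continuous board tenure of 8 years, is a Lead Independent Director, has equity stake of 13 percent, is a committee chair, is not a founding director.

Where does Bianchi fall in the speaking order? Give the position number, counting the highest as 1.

By board role: Dimitriou, Johansson and Bianchi (Lead Independent Director); then Quinn (Executive Director); then Reyes, Whitfield, Takahashi, Mbeki and Obi (Non-Executive Director).
Dimitriou, Johansson and Bianchi are each a committee chair, so the next rule applies.
Dimitriou, Johansson and Bianchi are each not a founding director, so the next rule applies.
Among Dimitriou, Johansson and Bianchi, by equity stake (higher first): Dimitriou (19 percent) before Johansson (15 percent) before Bianchi (13 percent).
Among Reyes, Whitfield, Takahashi, Mbeki and Obi, a committee chair before not a committee chair: Reyes (a committee chair) before Whitfield, Takahashi, Mbeki and Obi (not a committee chair).
Whitfield, Takahashi, Mbeki and Obi are each a founding director, so the next rule applies.
Among Whitfield, Takahashi, Mbeki and Obi, by equity stake (higher first): Whitfield (12 percent) before Takahashi (5 percent) before Mbeki (3 percent) before Obi (1 percent).
Order: Dimitriou, Johansson, Bianchi, Quinn, Reyes, Whitfield, Takahashi, Mbeki, Obi. So position 3.

3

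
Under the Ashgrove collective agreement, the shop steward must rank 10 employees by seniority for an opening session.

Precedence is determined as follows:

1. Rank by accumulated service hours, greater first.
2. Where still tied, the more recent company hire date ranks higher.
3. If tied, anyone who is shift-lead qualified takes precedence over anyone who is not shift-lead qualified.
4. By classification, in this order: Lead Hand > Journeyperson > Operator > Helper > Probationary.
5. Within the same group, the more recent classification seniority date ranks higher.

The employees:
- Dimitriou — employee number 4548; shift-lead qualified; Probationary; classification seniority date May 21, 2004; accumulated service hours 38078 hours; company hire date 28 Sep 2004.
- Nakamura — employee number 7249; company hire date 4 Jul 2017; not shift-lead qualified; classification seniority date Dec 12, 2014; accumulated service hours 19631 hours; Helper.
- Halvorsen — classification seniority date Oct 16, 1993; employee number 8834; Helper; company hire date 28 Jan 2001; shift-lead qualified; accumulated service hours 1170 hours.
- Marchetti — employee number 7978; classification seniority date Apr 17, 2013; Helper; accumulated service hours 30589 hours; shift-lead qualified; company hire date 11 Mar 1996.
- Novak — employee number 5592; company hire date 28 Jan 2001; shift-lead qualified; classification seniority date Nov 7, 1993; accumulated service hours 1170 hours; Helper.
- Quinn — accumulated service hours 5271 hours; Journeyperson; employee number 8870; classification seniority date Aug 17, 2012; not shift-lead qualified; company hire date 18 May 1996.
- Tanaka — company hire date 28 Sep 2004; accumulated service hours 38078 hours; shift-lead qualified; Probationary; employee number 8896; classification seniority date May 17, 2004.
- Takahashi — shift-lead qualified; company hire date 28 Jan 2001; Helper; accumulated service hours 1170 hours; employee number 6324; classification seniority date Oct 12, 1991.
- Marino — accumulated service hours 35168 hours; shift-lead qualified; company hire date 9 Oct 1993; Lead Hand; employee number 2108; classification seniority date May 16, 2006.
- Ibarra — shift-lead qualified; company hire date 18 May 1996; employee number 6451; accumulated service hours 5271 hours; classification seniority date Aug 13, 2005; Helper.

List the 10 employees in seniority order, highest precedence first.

Dimitriou, Tanaka, Marino, Marchetti, Nakamura, Ibarra, Quinn, Novak, Halvorsen, Takahashi

By accumulated service hours (higher first): Dimitriou and Tanaka (both 38078 hours); then Marino (35168 hours); then Marchetti (30589 hours); then Nakamura (19631 hours); then Ibarra and Quinn (both 5271 hours); then Novak, Halvorsen and Takahashi (each 1170 hours).
Dimitriou and Tanaka both have company hire date 28 Sep 2004, so the next rule applies.
Dimitriou and Tanaka are each shift-lead qualified, so the next rule applies.
Dimitriou and Tanaka are each Probationary, so the next rule applies.
Among Dimitriou and Tanaka, by classification seniority date (later first): Dimitriou (May 21, 2004) before Tanaka (May 17, 2004).
Ibarra and Quinn both have company hire date 18 May 1996, so the next rule applies.
Among Ibarra and Quinn, shift-lead qualified before not shift-lead qualified: Ibarra (shift-lead qualified) before Quinn (not shift-lead qualified).
Novak, Halvorsen and Takahashi all have company hire date 28 Jan 2001, so the next rule applies.
Novak, Halvorsen and Takahashi are each shift-lead qualified, so the next rule applies.
Novak, Halvorsen and Takahashi are each Helper, so the next rule applies.
Among Novak, Halvorsen and Takahashi, by classification seniority date (later first): Novak (Nov 7, 1993) before Halvorsen (Oct 16, 1993) before Takahashi (Oct 12, 1991).
Full order: Dimitriou, Tanaka, Marino, Marchetti, Nakamura, Ibarra, Quinn, Novak, Halvorsen, Takahashi.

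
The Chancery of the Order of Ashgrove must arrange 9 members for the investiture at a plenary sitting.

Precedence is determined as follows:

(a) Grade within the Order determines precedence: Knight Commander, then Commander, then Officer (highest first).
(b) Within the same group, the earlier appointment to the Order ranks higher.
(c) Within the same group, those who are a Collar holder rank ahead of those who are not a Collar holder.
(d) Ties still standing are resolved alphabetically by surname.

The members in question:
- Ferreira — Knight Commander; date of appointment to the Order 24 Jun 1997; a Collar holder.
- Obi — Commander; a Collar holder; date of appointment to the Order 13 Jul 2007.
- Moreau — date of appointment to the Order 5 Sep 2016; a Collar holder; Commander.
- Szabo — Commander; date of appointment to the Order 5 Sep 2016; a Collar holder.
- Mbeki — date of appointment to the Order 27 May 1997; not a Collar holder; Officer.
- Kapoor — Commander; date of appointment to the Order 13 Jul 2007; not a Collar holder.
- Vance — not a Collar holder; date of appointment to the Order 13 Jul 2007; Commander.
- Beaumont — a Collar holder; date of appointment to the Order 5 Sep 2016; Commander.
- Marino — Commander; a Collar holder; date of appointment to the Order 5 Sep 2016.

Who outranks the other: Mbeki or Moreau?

By grade within the Order: Ferreira (Knight Commander); then Obi, Kapoor, Vance, Beaumont, Marino, Moreau and Szabo (Commander); then Mbeki (Officer).
Among Obi, Kapoor, Vance, Beaumont, Marino, Moreau and Szabo, by date of appointment to the Order (earlier first): Obi, Kapoor and Vance (13 Jul 2007) before Beaumont, Marino, Moreau and Szabo (5 Sep 2016).
Among Obi, Kapoor and Vance, a Collar holder before not a Collar holder: Obi (a Collar holder) before Kapoor and Vance (not a Collar holder).
Among Kapoor and Vance, alphabetically by surname: Kapoor before Vance.
Beaumont, Marino, Moreau and Szabo are each a Collar holder, so the next rule applies.
Among Beaumont, Marino, Moreau and Szabo, alphabetically by surname: Beaumont before Marino before Moreau before Szabo.
So Moreau takes precedence.

Moreau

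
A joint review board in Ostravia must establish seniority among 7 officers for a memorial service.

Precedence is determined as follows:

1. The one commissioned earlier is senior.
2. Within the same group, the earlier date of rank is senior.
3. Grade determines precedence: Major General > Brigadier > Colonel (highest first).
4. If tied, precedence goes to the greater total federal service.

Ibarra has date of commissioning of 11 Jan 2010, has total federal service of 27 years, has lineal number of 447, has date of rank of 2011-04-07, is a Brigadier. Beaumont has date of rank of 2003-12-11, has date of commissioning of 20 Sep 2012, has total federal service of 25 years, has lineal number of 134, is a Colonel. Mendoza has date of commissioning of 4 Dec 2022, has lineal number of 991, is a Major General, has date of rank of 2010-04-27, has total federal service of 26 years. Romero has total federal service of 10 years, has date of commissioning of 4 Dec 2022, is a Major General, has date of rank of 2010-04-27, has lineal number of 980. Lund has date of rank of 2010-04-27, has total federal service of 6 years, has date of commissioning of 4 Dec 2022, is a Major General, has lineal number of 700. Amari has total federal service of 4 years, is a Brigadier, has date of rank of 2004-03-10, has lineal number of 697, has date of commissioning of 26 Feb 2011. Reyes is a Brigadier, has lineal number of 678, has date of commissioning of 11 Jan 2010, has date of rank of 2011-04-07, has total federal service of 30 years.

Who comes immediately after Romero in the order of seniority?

By date of commissioning (earlier first): Reyes and Ibarra (both 11 Jan 2010); then Amari (26 Feb 2011); then Beaumont (20 Sep 2012); then Mendoza, Romero and Lund (each 4 Dec 2022).
Reyes and Ibarra both have date of rank 2011-04-07, so the next rule applies.
Reyes and Ibarra are each Brigadier, so the next rule applies.
Among Reyes and Ibarra, by total federal service (higher first): Reyes (30 years) before Ibarra (27 years).
Mendoza, Romero and Lund all have date of rank 2010-04-27, so the next rule applies.
Mendoza, Romero and Lund are each Major General, so the next rule applies.
Among Mendoza, Romero and Lund, by total federal service (higher first): Mendoza (26 years) before Romero (10 years) before Lund (6 years).
Order: Reyes, Ibarra, Amari, Beaumont, Mendoza, Romero, Lund.

Lund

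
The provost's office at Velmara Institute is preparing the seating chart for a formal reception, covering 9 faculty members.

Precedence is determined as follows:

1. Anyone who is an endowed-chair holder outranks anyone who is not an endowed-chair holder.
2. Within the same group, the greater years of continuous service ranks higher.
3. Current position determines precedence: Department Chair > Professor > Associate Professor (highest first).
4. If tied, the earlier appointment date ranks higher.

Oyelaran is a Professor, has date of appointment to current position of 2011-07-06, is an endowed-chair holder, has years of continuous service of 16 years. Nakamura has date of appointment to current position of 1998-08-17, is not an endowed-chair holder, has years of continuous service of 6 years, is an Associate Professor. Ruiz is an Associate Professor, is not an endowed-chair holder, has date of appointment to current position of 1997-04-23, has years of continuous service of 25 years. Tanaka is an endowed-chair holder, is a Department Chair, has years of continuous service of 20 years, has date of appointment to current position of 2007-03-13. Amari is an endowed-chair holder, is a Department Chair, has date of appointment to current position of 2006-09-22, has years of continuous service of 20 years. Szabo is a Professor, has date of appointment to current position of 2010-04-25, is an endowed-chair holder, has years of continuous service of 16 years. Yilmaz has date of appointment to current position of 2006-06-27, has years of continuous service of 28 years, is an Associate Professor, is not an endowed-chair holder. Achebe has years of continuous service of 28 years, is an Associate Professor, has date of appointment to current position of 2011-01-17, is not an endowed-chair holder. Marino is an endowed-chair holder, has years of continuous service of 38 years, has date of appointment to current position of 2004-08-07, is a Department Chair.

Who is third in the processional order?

Tanaka

By the first rule: Marino, Amari, Tanaka, Szabo and Oyelaran (each an endowed-chair holder); then Yilmaz, Achebe, Ruiz and Nakamura (each not an endowed-chair holder).
Among Marino, Amari, Tanaka, Szabo and Oyelaran, by years of continuous service (higher first): Marino (38 years) before Amari and Tanaka (20 years) before Szabo and Oyelaran (16 years).
Amari and Tanaka are each Department Chair, so the next rule applies.
Among Amari and Tanaka, by date of appointment to current position (earlier first): Amari (2006-09-22) before Tanaka (2007-03-13).
Szabo and Oyelaran are each Professor, so the next rule applies.
Among Szabo and Oyelaran, by date of appointment to current position (earlier first): Szabo (2010-04-25) before Oyelaran (2011-07-06).
Among Yilmaz, Achebe, Ruiz and Nakamura, by years of continuous service (higher first): Yilmaz and Achebe (28 years) before Ruiz (25 years) before Nakamura (6 years).
Yilmaz and Achebe are each Associate Professor, so the next rule applies.
Among Yilmaz and Achebe, by date of appointment to current position (earlier first): Yilmaz (2006-06-27) before Achebe (2011-01-17).
Order: Marino, Amari, Tanaka, Szabo, Oyelaran, Yilmaz, Achebe, Ruiz, Nakamura.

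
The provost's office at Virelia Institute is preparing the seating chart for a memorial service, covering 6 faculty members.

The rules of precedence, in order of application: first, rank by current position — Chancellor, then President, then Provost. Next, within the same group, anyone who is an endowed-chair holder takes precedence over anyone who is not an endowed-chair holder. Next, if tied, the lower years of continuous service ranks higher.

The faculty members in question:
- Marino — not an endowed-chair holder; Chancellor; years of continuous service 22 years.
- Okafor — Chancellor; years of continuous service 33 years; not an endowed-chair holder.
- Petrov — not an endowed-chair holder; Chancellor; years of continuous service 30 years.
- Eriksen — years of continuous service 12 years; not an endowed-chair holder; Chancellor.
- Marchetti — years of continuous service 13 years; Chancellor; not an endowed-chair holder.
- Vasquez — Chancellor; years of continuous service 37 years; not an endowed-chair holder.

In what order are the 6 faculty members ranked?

By current position: Eriksen, Marchetti, Marino, Petrov, Okafor and Vasquez (Chancellor).
Eriksen, Marchetti, Marino, Petrov, Okafor and Vasquez are each not an endowed-chair holder, so the next rule applies.
Among Eriksen, Marchetti, Marino, Petrov, Okafor and Vasquez, by years of continuous service (lower first): Eriksen (12 years) before Marchetti (13 years) before Marino (22 years) before Petrov (30 years) before Okafor (33 years) before Vasquez (37 years).
Full order: Eriksen, Marchetti, Marino, Petrov, Okafor, Vasquez.

Eriksen, Marchetti, Marino, Petrov, Okafor, Vasquez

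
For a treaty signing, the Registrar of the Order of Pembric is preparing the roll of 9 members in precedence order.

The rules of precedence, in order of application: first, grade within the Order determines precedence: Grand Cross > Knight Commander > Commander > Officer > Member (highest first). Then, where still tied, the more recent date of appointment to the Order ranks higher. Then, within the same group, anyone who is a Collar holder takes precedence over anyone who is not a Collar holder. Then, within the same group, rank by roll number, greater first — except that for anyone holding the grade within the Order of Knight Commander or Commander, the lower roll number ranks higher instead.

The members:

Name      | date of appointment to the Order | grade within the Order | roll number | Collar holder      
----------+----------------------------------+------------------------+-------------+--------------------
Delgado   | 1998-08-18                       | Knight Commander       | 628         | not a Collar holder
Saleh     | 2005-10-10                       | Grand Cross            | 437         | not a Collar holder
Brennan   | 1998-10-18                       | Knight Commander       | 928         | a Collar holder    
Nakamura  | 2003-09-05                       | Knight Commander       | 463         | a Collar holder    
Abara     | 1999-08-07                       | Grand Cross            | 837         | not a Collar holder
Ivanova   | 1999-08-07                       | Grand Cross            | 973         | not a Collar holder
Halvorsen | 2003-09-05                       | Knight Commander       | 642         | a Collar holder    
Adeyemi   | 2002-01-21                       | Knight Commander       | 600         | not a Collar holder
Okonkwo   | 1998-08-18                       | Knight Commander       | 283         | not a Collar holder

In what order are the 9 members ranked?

Saleh, Ivanova, Abara, Nakamura, Halvorsen, Adeyemi, Brennan, Okonkwo, Delgado

By grade within the Order: Saleh, Ivanova and Abara (Grand Cross); then Nakamura, Halvorsen, Adeyemi, Brennan, Okonkwo and Delgado (Knight Commander).
Among Saleh, Ivanova and Abara, by date of appointment to the Order (later first): Saleh (2005-10-10) before Ivanova and Abara (1999-08-07).
Ivanova and Abara are each not a Collar holder, so the next rule applies.
Among Ivanova and Abara, by roll number (higher first): Ivanova (973) before Abara (837).
Among Nakamura, Halvorsen, Adeyemi, Brennan, Okonkwo and Delgado, by date of appointment to the Order (later first): Nakamura and Halvorsen (2003-09-05) before Adeyemi (2002-01-21) before Brennan (1998-10-18) before Okonkwo and Delgado (1998-08-18).
Nakamura and Halvorsen are each a Collar holder, so the next rule applies.
Among Nakamura and Halvorsen, by roll number (lower first) (reversed rule for this group): Nakamura (463) before Halvorsen (642).
Okonkwo and Delgado are each not a Collar holder, so the next rule applies.
Among Okonkwo and Delgado, by roll number (lower first) (reversed rule for this group): Okonkwo (283) before Delgado (628).
Full order: Saleh, Ivanova, Abara, Nakamura, Halvorsen, Adeyemi, Brennan, Okonkwo, Delgado.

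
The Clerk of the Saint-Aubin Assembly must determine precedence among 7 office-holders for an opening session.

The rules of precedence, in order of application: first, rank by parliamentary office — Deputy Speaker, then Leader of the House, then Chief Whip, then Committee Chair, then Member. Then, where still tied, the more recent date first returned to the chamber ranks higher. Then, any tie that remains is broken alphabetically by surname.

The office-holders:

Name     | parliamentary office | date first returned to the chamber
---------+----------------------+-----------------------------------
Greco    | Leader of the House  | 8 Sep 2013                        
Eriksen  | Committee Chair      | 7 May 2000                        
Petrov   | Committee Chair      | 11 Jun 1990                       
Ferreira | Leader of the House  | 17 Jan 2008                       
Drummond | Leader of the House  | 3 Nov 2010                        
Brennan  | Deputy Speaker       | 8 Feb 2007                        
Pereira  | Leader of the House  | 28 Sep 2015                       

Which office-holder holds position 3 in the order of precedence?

By parliamentary office: Brennan (Deputy Speaker); then Pereira, Greco, Drummond and Ferreira (Leader of the House); then Eriksen and Petrov (Committee Chair).
Among Pereira, Greco, Drummond and Ferreira, by date first returned to the chamber (later first): Pereira (28 Sep 2015) before Greco (8 Sep 2013) before Drummond (3 Nov 2010) before Ferreira (17 Jan 2008).
Among Eriksen and Petrov, by date first returned to the chamber (later first): Eriksen (7 May 2000) before Petrov (11 Jun 1990).
Order: Brennan, Pereira, Greco, Drummond, Ferreira, Eriksen, Petrov.

Greco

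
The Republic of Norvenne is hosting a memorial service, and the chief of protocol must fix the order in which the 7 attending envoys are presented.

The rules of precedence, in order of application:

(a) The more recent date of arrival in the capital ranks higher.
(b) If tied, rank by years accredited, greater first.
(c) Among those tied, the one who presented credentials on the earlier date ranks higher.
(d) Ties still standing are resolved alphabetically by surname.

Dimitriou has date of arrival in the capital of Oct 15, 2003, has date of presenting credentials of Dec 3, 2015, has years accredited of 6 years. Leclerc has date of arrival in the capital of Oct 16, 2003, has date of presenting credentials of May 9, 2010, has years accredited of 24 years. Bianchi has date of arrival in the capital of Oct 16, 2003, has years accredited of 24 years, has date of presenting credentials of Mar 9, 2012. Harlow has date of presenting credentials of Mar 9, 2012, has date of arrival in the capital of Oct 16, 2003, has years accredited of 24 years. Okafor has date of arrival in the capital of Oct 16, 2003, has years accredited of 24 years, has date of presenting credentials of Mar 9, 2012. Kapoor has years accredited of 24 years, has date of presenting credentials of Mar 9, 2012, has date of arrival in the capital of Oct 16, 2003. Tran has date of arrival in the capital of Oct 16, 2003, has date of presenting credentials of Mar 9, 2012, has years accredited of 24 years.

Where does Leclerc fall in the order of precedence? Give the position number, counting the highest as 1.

1

By date of arrival in the capital (later first): Leclerc, Bianchi, Harlow, Kapoor, Okafor and Tran (each Oct 16, 2003); then Dimitriou (Oct 15, 2003).
Leclerc, Bianchi, Harlow, Kapoor, Okafor and Tran all have years accredited 24 years, so the next rule applies.
Among Leclerc, Bianchi, Harlow, Kapoor, Okafor and Tran, by date of presenting credentials (earlier first): Leclerc (May 9, 2010) before Bianchi, Harlow, Kapoor, Okafor and Tran (Mar 9, 2012).
Among Bianchi, Harlow, Kapoor, Okafor and Tran, alphabetically by surname: Bianchi before Harlow before Kapoor before Okafor before Tran.
Order: Leclerc, Bianchi, Harlow, Kapoor, Okafor, Tran, Dimitriou. So position 1.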